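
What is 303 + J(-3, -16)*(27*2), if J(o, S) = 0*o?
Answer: 303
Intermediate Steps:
J(o, S) = 0
303 + J(-3, -16)*(27*2) = 303 + 0*(27*2) = 303 + 0*54 = 303 + 0 = 303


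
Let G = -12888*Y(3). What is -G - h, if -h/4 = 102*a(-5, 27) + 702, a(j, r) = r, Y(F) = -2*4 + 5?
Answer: -24840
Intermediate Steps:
Y(F) = -3 (Y(F) = -8 + 5 = -3)
h = -13824 (h = -4*(102*27 + 702) = -4*(2754 + 702) = -4*3456 = -13824)
G = 38664 (G = -12888*(-3) = 38664)
-G - h = -1*38664 - 1*(-13824) = -38664 + 13824 = -24840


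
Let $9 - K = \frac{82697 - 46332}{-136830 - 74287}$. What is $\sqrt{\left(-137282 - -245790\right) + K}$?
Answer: $\frac{\sqrt{4836652438116918}}{211117} \approx 329.42$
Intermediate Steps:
$K = \frac{1936418}{211117}$ ($K = 9 - \frac{82697 - 46332}{-136830 - 74287} = 9 - \frac{36365}{-211117} = 9 - 36365 \left(- \frac{1}{211117}\right) = 9 - - \frac{36365}{211117} = 9 + \frac{36365}{211117} = \frac{1936418}{211117} \approx 9.1723$)
$\sqrt{\left(-137282 - -245790\right) + K} = \sqrt{\left(-137282 - -245790\right) + \frac{1936418}{211117}} = \sqrt{\left(-137282 + 245790\right) + \frac{1936418}{211117}} = \sqrt{108508 + \frac{1936418}{211117}} = \sqrt{\frac{22909819854}{211117}} = \frac{\sqrt{4836652438116918}}{211117}$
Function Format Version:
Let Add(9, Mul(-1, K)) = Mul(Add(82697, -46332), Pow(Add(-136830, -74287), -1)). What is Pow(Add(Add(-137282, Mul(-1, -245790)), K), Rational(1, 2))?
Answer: Mul(Rational(1, 211117), Pow(4836652438116918, Rational(1, 2))) ≈ 329.42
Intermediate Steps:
K = Rational(1936418, 211117) (K = Add(9, Mul(-1, Mul(Add(82697, -46332), Pow(Add(-136830, -74287), -1)))) = Add(9, Mul(-1, Mul(36365, Pow(-211117, -1)))) = Add(9, Mul(-1, Mul(36365, Rational(-1, 211117)))) = Add(9, Mul(-1, Rational(-36365, 211117))) = Add(9, Rational(36365, 211117)) = Rational(1936418, 211117) ≈ 9.1723)
Pow(Add(Add(-137282, Mul(-1, -245790)), K), Rational(1, 2)) = Pow(Add(Add(-137282, Mul(-1, -245790)), Rational(1936418, 211117)), Rational(1, 2)) = Pow(Add(Add(-137282, 245790), Rational(1936418, 211117)), Rational(1, 2)) = Pow(Add(108508, Rational(1936418, 211117)), Rational(1, 2)) = Pow(Rational(22909819854, 211117), Rational(1, 2)) = Mul(Rational(1, 211117), Pow(4836652438116918, Rational(1, 2)))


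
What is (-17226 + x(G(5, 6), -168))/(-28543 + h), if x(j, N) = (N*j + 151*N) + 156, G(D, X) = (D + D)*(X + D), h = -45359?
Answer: 10153/12317 ≈ 0.82431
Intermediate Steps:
G(D, X) = 2*D*(D + X) (G(D, X) = (2*D)*(D + X) = 2*D*(D + X))
x(j, N) = 156 + 151*N + N*j (x(j, N) = (151*N + N*j) + 156 = 156 + 151*N + N*j)
(-17226 + x(G(5, 6), -168))/(-28543 + h) = (-17226 + (156 + 151*(-168) - 336*5*(5 + 6)))/(-28543 - 45359) = (-17226 + (156 - 25368 - 336*5*11))/(-73902) = (-17226 + (156 - 25368 - 168*110))*(-1/73902) = (-17226 + (156 - 25368 - 18480))*(-1/73902) = (-17226 - 43692)*(-1/73902) = -60918*(-1/73902) = 10153/12317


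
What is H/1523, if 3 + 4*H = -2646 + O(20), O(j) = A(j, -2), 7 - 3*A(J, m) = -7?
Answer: -7933/18276 ≈ -0.43407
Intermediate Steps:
A(J, m) = 14/3 (A(J, m) = 7/3 - ⅓*(-7) = 7/3 + 7/3 = 14/3)
O(j) = 14/3
H = -7933/12 (H = -¾ + (-2646 + 14/3)/4 = -¾ + (¼)*(-7924/3) = -¾ - 1981/3 = -7933/12 ≈ -661.08)
H/1523 = -7933/12/1523 = -7933/12*1/1523 = -7933/18276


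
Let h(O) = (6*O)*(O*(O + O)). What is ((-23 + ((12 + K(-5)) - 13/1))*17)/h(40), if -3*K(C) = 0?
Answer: -17/32000 ≈ -0.00053125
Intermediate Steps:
h(O) = 12*O³ (h(O) = (6*O)*(O*(2*O)) = (6*O)*(2*O²) = 12*O³)
K(C) = 0 (K(C) = -⅓*0 = 0)
((-23 + ((12 + K(-5)) - 13/1))*17)/h(40) = ((-23 + ((12 + 0) - 13/1))*17)/((12*40³)) = ((-23 + (12 - 13*1))*17)/((12*64000)) = ((-23 + (12 - 13))*17)/768000 = ((-23 - 1)*17)*(1/768000) = -24*17*(1/768000) = -408*1/768000 = -17/32000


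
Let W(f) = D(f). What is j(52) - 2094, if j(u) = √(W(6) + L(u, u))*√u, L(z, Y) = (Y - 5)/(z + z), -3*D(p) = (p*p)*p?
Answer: -2094 + I*√14882/2 ≈ -2094.0 + 60.996*I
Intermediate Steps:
D(p) = -p³/3 (D(p) = -p*p*p/3 = -p²*p/3 = -p³/3)
L(z, Y) = (-5 + Y)/(2*z) (L(z, Y) = (-5 + Y)/((2*z)) = (-5 + Y)*(1/(2*z)) = (-5 + Y)/(2*z))
W(f) = -f³/3
j(u) = √u*√(-72 + (-5 + u)/(2*u)) (j(u) = √(-⅓*6³ + (-5 + u)/(2*u))*√u = √(-⅓*216 + (-5 + u)/(2*u))*√u = √(-72 + (-5 + u)/(2*u))*√u = √u*√(-72 + (-5 + u)/(2*u)))
j(52) - 2094 = √2*√52*√(-143 - 5/52)/2 - 2094 = √2*(2*√13)*√(-143 - 5*1/52)/2 - 2094 = √2*(2*√13)*√(-143 - 5/52)/2 - 2094 = √2*(2*√13)*√(-7441/52)/2 - 2094 = √2*(2*√13)*(I*√96733/26)/2 - 2094 = I*√14882/2 - 2094 = -2094 + I*√14882/2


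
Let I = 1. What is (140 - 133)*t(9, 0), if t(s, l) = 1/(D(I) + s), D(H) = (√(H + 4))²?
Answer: ½ ≈ 0.50000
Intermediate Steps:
D(H) = 4 + H (D(H) = (√(4 + H))² = 4 + H)
t(s, l) = 1/(5 + s) (t(s, l) = 1/((4 + 1) + s) = 1/(5 + s))
(140 - 133)*t(9, 0) = (140 - 133)/(5 + 9) = 7/14 = 7*(1/14) = ½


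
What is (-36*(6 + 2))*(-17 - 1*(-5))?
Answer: 3456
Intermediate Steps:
(-36*(6 + 2))*(-17 - 1*(-5)) = (-288)*(-17 + 5) = -36*8*(-12) = -288*(-12) = 3456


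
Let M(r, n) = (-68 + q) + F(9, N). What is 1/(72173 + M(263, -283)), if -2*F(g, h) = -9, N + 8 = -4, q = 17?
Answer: 2/144253 ≈ 1.3865e-5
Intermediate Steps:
N = -12 (N = -8 - 4 = -12)
F(g, h) = 9/2 (F(g, h) = -1/2*(-9) = 9/2)
M(r, n) = -93/2 (M(r, n) = (-68 + 17) + 9/2 = -51 + 9/2 = -93/2)
1/(72173 + M(263, -283)) = 1/(72173 - 93/2) = 1/(144253/2) = 2/144253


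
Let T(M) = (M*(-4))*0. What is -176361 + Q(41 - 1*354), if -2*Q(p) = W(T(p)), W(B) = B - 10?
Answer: -176356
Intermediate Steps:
T(M) = 0 (T(M) = -4*M*0 = 0)
W(B) = -10 + B
Q(p) = 5 (Q(p) = -(-10 + 0)/2 = -1/2*(-10) = 5)
-176361 + Q(41 - 1*354) = -176361 + 5 = -176356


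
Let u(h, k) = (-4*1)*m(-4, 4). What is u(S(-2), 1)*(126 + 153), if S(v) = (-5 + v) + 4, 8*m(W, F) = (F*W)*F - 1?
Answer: 18135/2 ≈ 9067.5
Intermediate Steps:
m(W, F) = -1/8 + W*F**2/8 (m(W, F) = ((F*W)*F - 1)/8 = (W*F**2 - 1)/8 = (-1 + W*F**2)/8 = -1/8 + W*F**2/8)
S(v) = -1 + v
u(h, k) = 65/2 (u(h, k) = (-4*1)*(-1/8 + (1/8)*(-4)*4**2) = -4*(-1/8 + (1/8)*(-4)*16) = -4*(-1/8 - 8) = -4*(-65/8) = 65/2)
u(S(-2), 1)*(126 + 153) = 65*(126 + 153)/2 = (65/2)*279 = 18135/2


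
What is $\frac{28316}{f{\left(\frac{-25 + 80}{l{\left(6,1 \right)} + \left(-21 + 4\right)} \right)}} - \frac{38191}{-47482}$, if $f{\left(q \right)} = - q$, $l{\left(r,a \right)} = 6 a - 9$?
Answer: $\frac{5378421349}{522302} \approx 10298.0$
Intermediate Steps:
$l{\left(r,a \right)} = -9 + 6 a$
$\frac{28316}{f{\left(\frac{-25 + 80}{l{\left(6,1 \right)} + \left(-21 + 4\right)} \right)}} - \frac{38191}{-47482} = \frac{28316}{\left(-1\right) \frac{-25 + 80}{\left(-9 + 6 \cdot 1\right) + \left(-21 + 4\right)}} - \frac{38191}{-47482} = \frac{28316}{\left(-1\right) \frac{55}{\left(-9 + 6\right) - 17}} - - \frac{38191}{47482} = \frac{28316}{\left(-1\right) \frac{55}{-3 - 17}} + \frac{38191}{47482} = \frac{28316}{\left(-1\right) \frac{55}{-20}} + \frac{38191}{47482} = \frac{28316}{\left(-1\right) 55 \left(- \frac{1}{20}\right)} + \frac{38191}{47482} = \frac{28316}{\left(-1\right) \left(- \frac{11}{4}\right)} + \frac{38191}{47482} = \frac{28316}{\frac{11}{4}} + \frac{38191}{47482} = 28316 \cdot \frac{4}{11} + \frac{38191}{47482} = \frac{113264}{11} + \frac{38191}{47482} = \frac{5378421349}{522302}$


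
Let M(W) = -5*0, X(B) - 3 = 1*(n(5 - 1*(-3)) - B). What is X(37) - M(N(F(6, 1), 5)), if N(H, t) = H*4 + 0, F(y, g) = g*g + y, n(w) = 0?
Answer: -34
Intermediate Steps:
F(y, g) = y + g² (F(y, g) = g² + y = y + g²)
N(H, t) = 4*H (N(H, t) = 4*H + 0 = 4*H)
X(B) = 3 - B (X(B) = 3 + 1*(0 - B) = 3 + 1*(-B) = 3 - B)
M(W) = 0
X(37) - M(N(F(6, 1), 5)) = (3 - 1*37) - 1*0 = (3 - 37) + 0 = -34 + 0 = -34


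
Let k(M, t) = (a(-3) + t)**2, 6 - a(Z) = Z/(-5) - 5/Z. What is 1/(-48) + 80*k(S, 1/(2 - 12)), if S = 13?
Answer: 760369/720 ≈ 1056.1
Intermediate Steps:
a(Z) = 6 + 5/Z + Z/5 (a(Z) = 6 - (Z/(-5) - 5/Z) = 6 - (Z*(-1/5) - 5/Z) = 6 - (-Z/5 - 5/Z) = 6 - (-5/Z - Z/5) = 6 + (5/Z + Z/5) = 6 + 5/Z + Z/5)
k(M, t) = (56/15 + t)**2 (k(M, t) = ((6 + 5/(-3) + (1/5)*(-3)) + t)**2 = ((6 + 5*(-1/3) - 3/5) + t)**2 = ((6 - 5/3 - 3/5) + t)**2 = (56/15 + t)**2)
1/(-48) + 80*k(S, 1/(2 - 12)) = 1/(-48) + 80*((56 + 15/(2 - 12))**2/225) = -1/48 + 80*((56 + 15/(-10))**2/225) = -1/48 + 80*((56 + 15*(-1/10))**2/225) = -1/48 + 80*((56 - 3/2)**2/225) = -1/48 + 80*((109/2)**2/225) = -1/48 + 80*((1/225)*(11881/4)) = -1/48 + 80*(11881/900) = -1/48 + 47524/45 = 760369/720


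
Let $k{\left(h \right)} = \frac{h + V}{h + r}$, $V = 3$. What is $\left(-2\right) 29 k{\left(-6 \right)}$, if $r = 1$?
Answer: $- \frac{174}{5} \approx -34.8$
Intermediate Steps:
$k{\left(h \right)} = \frac{3 + h}{1 + h}$ ($k{\left(h \right)} = \frac{h + 3}{h + 1} = \frac{3 + h}{1 + h}$)
$\left(-2\right) 29 k{\left(-6 \right)} = \left(-2\right) 29 \frac{3 - 6}{1 - 6} = - 58 \frac{1}{-5} \left(-3\right) = - 58 \left(\left(- \frac{1}{5}\right) \left(-3\right)\right) = \left(-58\right) \frac{3}{5} = - \frac{174}{5}$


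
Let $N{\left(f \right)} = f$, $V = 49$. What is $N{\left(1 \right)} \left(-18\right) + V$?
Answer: $31$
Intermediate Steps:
$N{\left(1 \right)} \left(-18\right) + V = 1 \left(-18\right) + 49 = -18 + 49 = 31$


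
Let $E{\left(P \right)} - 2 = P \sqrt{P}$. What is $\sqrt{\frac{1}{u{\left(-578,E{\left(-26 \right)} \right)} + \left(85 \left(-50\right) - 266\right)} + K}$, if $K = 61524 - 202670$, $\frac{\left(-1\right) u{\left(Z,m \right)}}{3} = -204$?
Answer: $\frac{i \sqrt{33613073085}}{488} \approx 375.69 i$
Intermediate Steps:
$E{\left(P \right)} = 2 + P^{\frac{3}{2}}$ ($E{\left(P \right)} = 2 + P \sqrt{P} = 2 + P^{\frac{3}{2}}$)
$u{\left(Z,m \right)} = 612$ ($u{\left(Z,m \right)} = \left(-3\right) \left(-204\right) = 612$)
$K = -141146$ ($K = 61524 - 202670 = -141146$)
$\sqrt{\frac{1}{u{\left(-578,E{\left(-26 \right)} \right)} + \left(85 \left(-50\right) - 266\right)} + K} = \sqrt{\frac{1}{612 + \left(85 \left(-50\right) - 266\right)} - 141146} = \sqrt{\frac{1}{612 - 4516} - 141146} = \sqrt{\frac{1}{-3904} - 141146} = \sqrt{- \frac{1}{3904} - 141146} = \sqrt{- \frac{551033985}{3904}} = \frac{i \sqrt{33613073085}}{488}$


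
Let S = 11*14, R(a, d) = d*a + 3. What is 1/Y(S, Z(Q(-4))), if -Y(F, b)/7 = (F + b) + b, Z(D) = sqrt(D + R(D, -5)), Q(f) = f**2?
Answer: I/(14*(sqrt(61) - 77*I)) ≈ -0.0009182 + 9.3134e-5*I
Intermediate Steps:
R(a, d) = 3 + a*d (R(a, d) = a*d + 3 = 3 + a*d)
Z(D) = sqrt(3 - 4*D) (Z(D) = sqrt(D + (3 + D*(-5))) = sqrt(D + (3 - 5*D)) = sqrt(3 - 4*D))
S = 154
Y(F, b) = -14*b - 7*F (Y(F, b) = -7*((F + b) + b) = -7*(F + 2*b) = -14*b - 7*F)
1/Y(S, Z(Q(-4))) = 1/(-14*sqrt(3 - 4*(-4)**2) - 7*154) = 1/(-14*sqrt(3 - 4*16) - 1078) = 1/(-14*sqrt(3 - 64) - 1078) = 1/(-14*I*sqrt(61) - 1078) = 1/(-1078 - 14*I*sqrt(61))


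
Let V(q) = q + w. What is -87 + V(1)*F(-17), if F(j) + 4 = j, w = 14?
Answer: -402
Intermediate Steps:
V(q) = 14 + q (V(q) = q + 14 = 14 + q)
F(j) = -4 + j
-87 + V(1)*F(-17) = -87 + (14 + 1)*(-4 - 17) = -87 + 15*(-21) = -87 - 315 = -402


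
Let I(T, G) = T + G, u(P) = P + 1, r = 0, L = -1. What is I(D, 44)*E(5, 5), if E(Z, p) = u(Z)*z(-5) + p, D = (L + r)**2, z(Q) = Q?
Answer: -1125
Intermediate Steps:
u(P) = 1 + P
D = 1 (D = (-1 + 0)**2 = (-1)**2 = 1)
E(Z, p) = -5 + p - 5*Z (E(Z, p) = (1 + Z)*(-5) + p = (-5 - 5*Z) + p = -5 + p - 5*Z)
I(T, G) = G + T
I(D, 44)*E(5, 5) = (44 + 1)*(-5 + 5 - 5*5) = 45*(-5 + 5 - 25) = 45*(-25) = -1125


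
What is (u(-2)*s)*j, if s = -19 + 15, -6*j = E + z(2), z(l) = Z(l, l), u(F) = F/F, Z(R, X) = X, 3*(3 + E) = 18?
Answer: 10/3 ≈ 3.3333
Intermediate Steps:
E = 3 (E = -3 + (1/3)*18 = -3 + 6 = 3)
u(F) = 1
z(l) = l
j = -5/6 (j = -(3 + 2)/6 = -1/6*5 = -5/6 ≈ -0.83333)
s = -4
(u(-2)*s)*j = (1*(-4))*(-5/6) = -4*(-5/6) = 10/3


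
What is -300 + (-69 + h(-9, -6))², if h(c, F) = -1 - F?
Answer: 3796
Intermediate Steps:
-300 + (-69 + h(-9, -6))² = -300 + (-69 + (-1 - 1*(-6)))² = -300 + (-69 + (-1 + 6))² = -300 + (-69 + 5)² = -300 + (-64)² = -300 + 4096 = 3796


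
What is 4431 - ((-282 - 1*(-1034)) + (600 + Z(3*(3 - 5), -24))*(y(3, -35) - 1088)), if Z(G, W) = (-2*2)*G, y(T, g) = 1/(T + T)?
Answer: 682487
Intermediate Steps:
y(T, g) = 1/(2*T)
Z(G, W) = -4*G
4431 - ((-282 - 1*(-1034)) + (600 + Z(3*(3 - 5), -24))*(y(3, -35) - 1088)) = 4431 - ((-282 - 1*(-1034)) + (600 - 12*(3 - 5))*((1/2)/3 - 1088)) = 4431 - ((-282 + 1034) + (600 - 12*(-2))*((1/2)*(1/3) - 1088)) = 4431 - (752 + (600 - 4*(-6))*(1/6 - 1088)) = 4431 - (752 + (600 + 24)*(-6527/6)) = 4431 - (752 + 624*(-6527/6)) = 4431 - (752 - 678808) = 4431 - 1*(-678056) = 4431 + 678056 = 682487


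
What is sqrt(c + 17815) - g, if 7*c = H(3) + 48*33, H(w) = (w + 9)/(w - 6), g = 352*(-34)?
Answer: 11968 + sqrt(883995)/7 ≈ 12102.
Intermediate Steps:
g = -11968
H(w) = (9 + w)/(-6 + w)
c = 1580/7 (c = ((9 + 3)/(-6 + 3) + 48*33)/7 = (12/(-3) + 1584)/7 = (-1/3*12 + 1584)/7 = (-4 + 1584)/7 = (1/7)*1580 = 1580/7 ≈ 225.71)
sqrt(c + 17815) - g = sqrt(1580/7 + 17815) - 1*(-11968) = sqrt(126285/7) + 11968 = sqrt(883995)/7 + 11968 = 11968 + sqrt(883995)/7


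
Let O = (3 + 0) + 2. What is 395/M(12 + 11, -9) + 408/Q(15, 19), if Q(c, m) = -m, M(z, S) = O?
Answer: 1093/19 ≈ 57.526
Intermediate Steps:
O = 5 (O = 3 + 2 = 5)
M(z, S) = 5
395/M(12 + 11, -9) + 408/Q(15, 19) = 395/5 + 408/((-1*19)) = 395*(⅕) + 408/(-19) = 79 + 408*(-1/19) = 79 - 408/19 = 1093/19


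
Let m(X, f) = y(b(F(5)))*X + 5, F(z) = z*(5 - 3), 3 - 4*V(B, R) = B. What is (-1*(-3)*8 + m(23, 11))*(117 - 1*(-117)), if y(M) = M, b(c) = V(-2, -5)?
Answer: 27027/2 ≈ 13514.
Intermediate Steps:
V(B, R) = ¾ - B/4
F(z) = 2*z (F(z) = z*2 = 2*z)
b(c) = 5/4 (b(c) = ¾ - ¼*(-2) = ¾ + ½ = 5/4)
m(X, f) = 5 + 5*X/4 (m(X, f) = 5*X/4 + 5 = 5 + 5*X/4)
(-1*(-3)*8 + m(23, 11))*(117 - 1*(-117)) = (-1*(-3)*8 + (5 + (5/4)*23))*(117 - 1*(-117)) = (3*8 + (5 + 115/4))*(117 + 117) = (24 + 135/4)*234 = (231/4)*234 = 27027/2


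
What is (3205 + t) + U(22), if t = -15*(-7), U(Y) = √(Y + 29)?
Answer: 3310 + √51 ≈ 3317.1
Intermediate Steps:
U(Y) = √(29 + Y)
t = 105
(3205 + t) + U(22) = (3205 + 105) + √(29 + 22) = 3310 + √51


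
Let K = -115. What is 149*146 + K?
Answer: 21639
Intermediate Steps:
149*146 + K = 149*146 - 115 = 21754 - 115 = 21639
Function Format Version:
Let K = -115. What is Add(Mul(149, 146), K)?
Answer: 21639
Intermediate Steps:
Add(Mul(149, 146), K) = Add(Mul(149, 146), -115) = Add(21754, -115) = 21639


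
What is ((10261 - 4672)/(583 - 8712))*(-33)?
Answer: 16767/739 ≈ 22.689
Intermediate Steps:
((10261 - 4672)/(583 - 8712))*(-33) = (5589/(-8129))*(-33) = (5589*(-1/8129))*(-33) = -5589/8129*(-33) = 16767/739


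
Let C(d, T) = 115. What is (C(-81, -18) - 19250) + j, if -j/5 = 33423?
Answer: -186250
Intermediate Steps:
j = -167115 (j = -5*33423 = -167115)
(C(-81, -18) - 19250) + j = (115 - 19250) - 167115 = -19135 - 167115 = -186250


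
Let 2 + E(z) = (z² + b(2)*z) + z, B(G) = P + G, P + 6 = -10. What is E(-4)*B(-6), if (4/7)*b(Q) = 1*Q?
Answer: 88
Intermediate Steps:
P = -16 (P = -6 - 10 = -16)
B(G) = -16 + G
b(Q) = 7*Q/4 (b(Q) = 7*(1*Q)/4 = 7*Q/4)
E(z) = -2 + z² + 9*z/2 (E(z) = -2 + ((z² + ((7/4)*2)*z) + z) = -2 + ((z² + 7*z/2) + z) = -2 + (z² + 9*z/2) = -2 + z² + 9*z/2)
E(-4)*B(-6) = (-2 + (-4)² + (9/2)*(-4))*(-16 - 6) = (-2 + 16 - 18)*(-22) = -4*(-22) = 88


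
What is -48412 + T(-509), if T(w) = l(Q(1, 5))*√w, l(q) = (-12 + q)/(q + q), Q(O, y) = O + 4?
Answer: -48412 - 7*I*√509/10 ≈ -48412.0 - 15.793*I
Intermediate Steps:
Q(O, y) = 4 + O
l(q) = (-12 + q)/(2*q) (l(q) = (-12 + q)/((2*q)) = (-12 + q)*(1/(2*q)) = (-12 + q)/(2*q))
T(w) = -7*√w/10 (T(w) = ((-12 + (4 + 1))/(2*(4 + 1)))*√w = ((½)*(-12 + 5)/5)*√w = ((½)*(⅕)*(-7))*√w = -7*√w/10)
-48412 + T(-509) = -48412 - 7*I*√509/10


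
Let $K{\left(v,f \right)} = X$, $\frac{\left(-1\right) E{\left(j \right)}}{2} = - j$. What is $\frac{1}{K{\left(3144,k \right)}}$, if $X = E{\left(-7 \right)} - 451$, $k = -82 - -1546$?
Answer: $- \frac{1}{465} \approx -0.0021505$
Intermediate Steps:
$E{\left(j \right)} = 2 j$ ($E{\left(j \right)} = - 2 \left(- j\right) = 2 j$)
$k = 1464$ ($k = -82 + 1546 = 1464$)
$X = -465$ ($X = 2 \left(-7\right) - 451 = -14 - 451 = -465$)
$K{\left(v,f \right)} = -465$
$\frac{1}{K{\left(3144,k \right)}} = \frac{1}{-465} = - \frac{1}{465}$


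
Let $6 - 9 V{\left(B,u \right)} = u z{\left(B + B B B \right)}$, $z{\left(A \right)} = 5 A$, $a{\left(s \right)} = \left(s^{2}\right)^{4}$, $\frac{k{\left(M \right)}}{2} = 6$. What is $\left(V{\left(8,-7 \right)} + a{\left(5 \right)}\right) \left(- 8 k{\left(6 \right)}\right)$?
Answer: $- \frac{113082592}{3} \approx -3.7694 \cdot 10^{7}$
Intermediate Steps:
$k{\left(M \right)} = 12$ ($k{\left(M \right)} = 2 \cdot 6 = 12$)
$a{\left(s \right)} = s^{8}$
$V{\left(B,u \right)} = \frac{2}{3} - \frac{u \left(5 B + 5 B^{3}\right)}{9}$ ($V{\left(B,u \right)} = \frac{2}{3} - \frac{u 5 \left(B + B B B\right)}{9} = \frac{2}{3} - \frac{u 5 \left(B + B^{2} B\right)}{9} = \frac{2}{3} - \frac{u 5 \left(B + B^{3}\right)}{9} = \frac{2}{3} - \frac{u \left(5 B + 5 B^{3}\right)}{9}$)
$\left(V{\left(8,-7 \right)} + a{\left(5 \right)}\right) \left(- 8 k{\left(6 \right)}\right) = \left(\left(\frac{2}{3} - \frac{40}{9} \left(-7\right) \left(1 + 8^{2}\right)\right) + 5^{8}\right) \left(\left(-8\right) 12\right) = \left(\left(\frac{2}{3} - \frac{40}{9} \left(-7\right) \left(1 + 64\right)\right) + 390625\right) \left(-96\right) = \left(\left(\frac{2}{3} - \frac{40}{9} \left(-7\right) 65\right) + 390625\right) \left(-96\right) = \left(\left(\frac{2}{3} + \frac{18200}{9}\right) + 390625\right) \left(-96\right) = \left(\frac{18206}{9} + 390625\right) \left(-96\right) = \frac{3533831}{9} \left(-96\right) = - \frac{113082592}{3}$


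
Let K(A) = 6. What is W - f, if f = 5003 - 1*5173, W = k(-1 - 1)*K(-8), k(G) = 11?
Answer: 236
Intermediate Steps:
W = 66 (W = 11*6 = 66)
f = -170 (f = 5003 - 5173 = -170)
W - f = 66 - 1*(-170) = 66 + 170 = 236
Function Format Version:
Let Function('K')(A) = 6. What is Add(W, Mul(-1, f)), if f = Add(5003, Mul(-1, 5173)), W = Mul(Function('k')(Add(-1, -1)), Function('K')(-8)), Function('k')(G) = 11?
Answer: 236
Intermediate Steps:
W = 66 (W = Mul(11, 6) = 66)
f = -170 (f = Add(5003, -5173) = -170)
Add(W, Mul(-1, f)) = Add(66, Mul(-1, -170)) = Add(66, 170) = 236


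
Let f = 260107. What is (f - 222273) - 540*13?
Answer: 30814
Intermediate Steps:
(f - 222273) - 540*13 = (260107 - 222273) - 540*13 = 37834 - 7020 = 30814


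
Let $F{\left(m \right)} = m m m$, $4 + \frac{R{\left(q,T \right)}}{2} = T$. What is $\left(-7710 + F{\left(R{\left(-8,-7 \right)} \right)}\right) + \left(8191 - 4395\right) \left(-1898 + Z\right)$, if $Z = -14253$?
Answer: $-61327554$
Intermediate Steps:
$R{\left(q,T \right)} = -8 + 2 T$
$F{\left(m \right)} = m^{3}$ ($F{\left(m \right)} = m^{2} m = m^{3}$)
$\left(-7710 + F{\left(R{\left(-8,-7 \right)} \right)}\right) + \left(8191 - 4395\right) \left(-1898 + Z\right) = \left(-7710 + \left(-8 + 2 \left(-7\right)\right)^{3}\right) + \left(8191 - 4395\right) \left(-1898 - 14253\right) = \left(-7710 + \left(-8 - 14\right)^{3}\right) + 3796 \left(-16151\right) = \left(-7710 + \left(-22\right)^{3}\right) - 61309196 = \left(-7710 - 10648\right) - 61309196 = -18358 - 61309196 = -61327554$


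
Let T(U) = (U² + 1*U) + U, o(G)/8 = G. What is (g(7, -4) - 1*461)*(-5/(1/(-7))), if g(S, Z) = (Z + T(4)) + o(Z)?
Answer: -16555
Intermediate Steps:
o(G) = 8*G
T(U) = U² + 2*U (T(U) = (U² + U) + U = (U + U²) + U = U² + 2*U)
g(S, Z) = 24 + 9*Z (g(S, Z) = (Z + 4*(2 + 4)) + 8*Z = (Z + 4*6) + 8*Z = (Z + 24) + 8*Z = (24 + Z) + 8*Z = 24 + 9*Z)
(g(7, -4) - 1*461)*(-5/(1/(-7))) = ((24 + 9*(-4)) - 1*461)*(-5/(1/(-7))) = ((24 - 36) - 461)*(-5/(-⅐)) = (-12 - 461)*(-5*(-7)) = -473*35 = -16555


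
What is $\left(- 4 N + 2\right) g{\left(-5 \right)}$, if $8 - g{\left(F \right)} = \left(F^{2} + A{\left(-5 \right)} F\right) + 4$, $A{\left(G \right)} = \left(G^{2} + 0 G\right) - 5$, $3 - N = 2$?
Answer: $-158$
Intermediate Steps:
$N = 1$ ($N = 3 - 2 = 1$)
$A{\left(G \right)} = -5 + G^{2}$ ($A{\left(G \right)} = \left(G^{2} + 0\right) - 5 = G^{2} - 5 = -5 + G^{2}$)
$g{\left(F \right)} = 4 - F^{2} - 20 F$ ($g{\left(F \right)} = 8 - \left(\left(F^{2} + \left(-5 + \left(-5\right)^{2}\right) F\right) + 4\right) = 8 - \left(\left(F^{2} + \left(-5 + 25\right) F\right) + 4\right) = 8 - \left(\left(F^{2} + 20 F\right) + 4\right) = 8 - \left(4 + F^{2} + 20 F\right) = 4 - F^{2} - 20 F$)
$\left(- 4 N + 2\right) g{\left(-5 \right)} = \left(\left(-4\right) 1 + 2\right) \left(4 - \left(-5\right)^{2} - -100\right) = \left(-4 + 2\right) \left(4 - 25 + 100\right) = - 2 \left(4 - 25 + 100\right) = \left(-2\right) 79 = -158$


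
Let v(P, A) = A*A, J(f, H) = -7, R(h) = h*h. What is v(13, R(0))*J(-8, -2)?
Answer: 0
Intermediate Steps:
R(h) = h²
v(P, A) = A²
v(13, R(0))*J(-8, -2) = (0²)²*(-7) = 0²*(-7) = 0*(-7) = 0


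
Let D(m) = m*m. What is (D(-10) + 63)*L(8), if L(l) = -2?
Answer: -326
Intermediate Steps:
D(m) = m²
(D(-10) + 63)*L(8) = ((-10)² + 63)*(-2) = (100 + 63)*(-2) = 163*(-2) = -326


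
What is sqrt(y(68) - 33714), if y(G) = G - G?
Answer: 3*I*sqrt(3746) ≈ 183.61*I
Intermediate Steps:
y(G) = 0
sqrt(y(68) - 33714) = sqrt(0 - 33714) = sqrt(-33714) = 3*I*sqrt(3746)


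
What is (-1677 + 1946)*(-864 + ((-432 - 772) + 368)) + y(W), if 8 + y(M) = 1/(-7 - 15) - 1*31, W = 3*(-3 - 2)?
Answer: -10061459/22 ≈ -4.5734e+5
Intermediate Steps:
W = -15 (W = 3*(-5) = -15)
y(M) = -859/22 (y(M) = -8 + (1/(-7 - 15) - 1*31) = -8 + (1/(-22) - 31) = -8 + (-1/22 - 31) = -8 - 683/22 = -859/22)
(-1677 + 1946)*(-864 + ((-432 - 772) + 368)) + y(W) = (-1677 + 1946)*(-864 + ((-432 - 772) + 368)) - 859/22 = 269*(-864 + (-1204 + 368)) - 859/22 = 269*(-864 - 836) - 859/22 = 269*(-1700) - 859/22 = -457300 - 859/22 = -10061459/22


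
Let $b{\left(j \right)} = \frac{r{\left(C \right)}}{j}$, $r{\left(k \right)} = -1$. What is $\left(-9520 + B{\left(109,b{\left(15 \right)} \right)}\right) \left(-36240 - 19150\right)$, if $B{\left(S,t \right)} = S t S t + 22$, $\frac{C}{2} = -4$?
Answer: $\frac{23542622182}{45} \approx 5.2317 \cdot 10^{8}$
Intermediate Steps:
$C = -8$ ($C = 2 \left(-4\right) = -8$)
$b{\left(j \right)} = - \frac{1}{j}$
$B{\left(S,t \right)} = 22 + S^{2} t^{2}$ ($B{\left(S,t \right)} = t S^{2} t + 22 = S^{2} t^{2} + 22 = 22 + S^{2} t^{2}$)
$\left(-9520 + B{\left(109,b{\left(15 \right)} \right)}\right) \left(-36240 - 19150\right) = \left(-9520 + \left(22 + 109^{2} \left(- \frac{1}{15}\right)^{2}\right)\right) \left(-36240 - 19150\right) = \left(-9520 + \left(22 + 11881 \left(\left(-1\right) \frac{1}{15}\right)^{2}\right)\right) \left(-55390\right) = \left(-9520 + \left(22 + 11881 \left(- \frac{1}{15}\right)^{2}\right)\right) \left(-55390\right) = \left(-9520 + \left(22 + 11881 \cdot \frac{1}{225}\right)\right) \left(-55390\right) = \left(-9520 + \left(22 + \frac{11881}{225}\right)\right) \left(-55390\right) = \left(-9520 + \frac{16831}{225}\right) \left(-55390\right) = \left(- \frac{2125169}{225}\right) \left(-55390\right) = \frac{23542622182}{45}$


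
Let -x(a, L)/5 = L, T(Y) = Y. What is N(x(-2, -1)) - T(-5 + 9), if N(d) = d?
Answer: 1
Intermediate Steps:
x(a, L) = -5*L
N(x(-2, -1)) - T(-5 + 9) = -5*(-1) - (-5 + 9) = 5 - 1*4 = 5 - 4 = 1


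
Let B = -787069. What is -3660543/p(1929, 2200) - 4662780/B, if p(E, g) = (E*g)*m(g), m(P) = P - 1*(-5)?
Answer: 4847716789966837/818340038439000 ≈ 5.9238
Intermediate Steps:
m(P) = 5 + P (m(P) = P + 5 = 5 + P)
p(E, g) = E*g*(5 + g) (p(E, g) = (E*g)*(5 + g) = E*g*(5 + g))
-3660543/p(1929, 2200) - 4662780/B = -3660543*1/(4243800*(5 + 2200)) - 4662780/(-787069) = -3660543/(1929*2200*2205) - 4662780*(-1/787069) = -3660543/9357579000 + 4662780/787069 = -3660543*1/9357579000 + 4662780/787069 = -406727/1039731000 + 4662780/787069 = 4847716789966837/818340038439000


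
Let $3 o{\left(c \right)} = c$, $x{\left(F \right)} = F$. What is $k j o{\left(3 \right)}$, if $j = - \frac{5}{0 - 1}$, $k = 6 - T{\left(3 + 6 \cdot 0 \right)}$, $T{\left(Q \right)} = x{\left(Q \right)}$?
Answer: $15$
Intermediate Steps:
$T{\left(Q \right)} = Q$
$o{\left(c \right)} = \frac{c}{3}$
$k = 3$ ($k = 6 - \left(3 + 6 \cdot 0\right) = 6 - \left(3 + 0\right) = 6 - 3 = 3$)
$j = 5$ ($j = - \frac{5}{0 - 1} = - \frac{5}{-1} = \left(-5\right) \left(-1\right) = 5$)
$k j o{\left(3 \right)} = 3 \cdot 5 \cdot \frac{1}{3} \cdot 3 = 15 \cdot 1 = 15$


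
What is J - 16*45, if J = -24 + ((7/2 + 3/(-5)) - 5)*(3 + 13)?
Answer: -3888/5 ≈ -777.60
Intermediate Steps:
J = -288/5 (J = -24 + ((7*(½) + 3*(-⅕)) - 5)*16 = -24 + ((7/2 - ⅗) - 5)*16 = -24 + (29/10 - 5)*16 = -24 - 21/10*16 = -24 - 168/5 = -288/5 ≈ -57.600)
J - 16*45 = -288/5 - 16*45 = -288/5 - 720 = -3888/5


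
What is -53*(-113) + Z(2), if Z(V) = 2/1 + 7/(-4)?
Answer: 23957/4 ≈ 5989.3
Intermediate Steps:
Z(V) = ¼ (Z(V) = 2*1 + 7*(-¼) = 2 - 7/4 = ¼)
-53*(-113) + Z(2) = -53*(-113) + ¼ = 5989 + ¼ = 23957/4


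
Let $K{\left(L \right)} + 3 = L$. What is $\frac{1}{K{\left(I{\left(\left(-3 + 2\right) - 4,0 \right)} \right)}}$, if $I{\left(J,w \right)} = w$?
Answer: $- \frac{1}{3} \approx -0.33333$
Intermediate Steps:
$K{\left(L \right)} = -3 + L$
$\frac{1}{K{\left(I{\left(\left(-3 + 2\right) - 4,0 \right)} \right)}} = \frac{1}{-3 + 0} = \frac{1}{-3} = - \frac{1}{3}$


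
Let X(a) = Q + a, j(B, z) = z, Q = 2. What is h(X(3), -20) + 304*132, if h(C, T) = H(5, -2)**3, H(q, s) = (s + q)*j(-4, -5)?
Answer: 36753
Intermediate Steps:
X(a) = 2 + a
H(q, s) = -5*q - 5*s (H(q, s) = (s + q)*(-5) = (q + s)*(-5) = -5*q - 5*s)
h(C, T) = -3375 (h(C, T) = (-5*5 - 5*(-2))**3 = (-25 + 10)**3 = (-15)**3 = -3375)
h(X(3), -20) + 304*132 = -3375 + 304*132 = -3375 + 40128 = 36753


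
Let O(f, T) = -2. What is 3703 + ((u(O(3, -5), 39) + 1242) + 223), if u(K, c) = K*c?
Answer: 5090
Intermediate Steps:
3703 + ((u(O(3, -5), 39) + 1242) + 223) = 3703 + ((-2*39 + 1242) + 223) = 3703 + ((-78 + 1242) + 223) = 3703 + (1164 + 223) = 3703 + 1387 = 5090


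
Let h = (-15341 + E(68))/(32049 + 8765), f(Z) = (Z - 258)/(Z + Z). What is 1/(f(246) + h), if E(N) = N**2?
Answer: -1673374/480211 ≈ -3.4847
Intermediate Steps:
f(Z) = (-258 + Z)/(2*Z) (f(Z) = (-258 + Z)/((2*Z)) = (-258 + Z)*(1/(2*Z)) = (-258 + Z)/(2*Z))
h = -10717/40814 (h = (-15341 + 68**2)/(32049 + 8765) = (-15341 + 4624)/40814 = -10717*1/40814 = -10717/40814 ≈ -0.26258)
1/(f(246) + h) = 1/((1/2)*(-258 + 246)/246 - 10717/40814) = 1/((1/2)*(1/246)*(-12) - 10717/40814) = 1/(-1/41 - 10717/40814) = 1/(-480211/1673374) = -1673374/480211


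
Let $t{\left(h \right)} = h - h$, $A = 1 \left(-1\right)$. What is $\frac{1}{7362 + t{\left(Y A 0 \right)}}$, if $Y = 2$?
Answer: $\frac{1}{7362} \approx 0.00013583$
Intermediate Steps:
$A = -1$
$t{\left(h \right)} = 0$
$\frac{1}{7362 + t{\left(Y A 0 \right)}} = \frac{1}{7362 + 0} = \frac{1}{7362}$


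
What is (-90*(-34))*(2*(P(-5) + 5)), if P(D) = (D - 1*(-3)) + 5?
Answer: 48960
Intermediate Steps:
P(D) = 8 + D (P(D) = (D + 3) + 5 = (3 + D) + 5 = 8 + D)
(-90*(-34))*(2*(P(-5) + 5)) = (-90*(-34))*(2*((8 - 5) + 5)) = 3060*(2*(3 + 5)) = 3060*(2*8) = 3060*16 = 48960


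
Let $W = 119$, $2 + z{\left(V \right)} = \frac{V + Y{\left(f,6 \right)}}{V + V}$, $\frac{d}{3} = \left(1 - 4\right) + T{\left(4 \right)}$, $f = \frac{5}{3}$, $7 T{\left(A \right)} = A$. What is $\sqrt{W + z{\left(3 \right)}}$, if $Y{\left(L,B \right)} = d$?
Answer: $\frac{\sqrt{5698}}{7} \approx 10.784$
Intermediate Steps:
$T{\left(A \right)} = \frac{A}{7}$
$f = \frac{5}{3}$ ($f = 5 \cdot \frac{1}{3} = \frac{5}{3} \approx 1.6667$)
$d = - \frac{51}{7}$ ($d = 3 \left(\left(1 - 4\right) + \frac{1}{7} \cdot 4\right) = 3 \left(-3 + \frac{4}{7}\right) = 3 \left(- \frac{17}{7}\right) = - \frac{51}{7} \approx -7.2857$)
$Y{\left(L,B \right)} = - \frac{51}{7}$
$z{\left(V \right)} = -2 + \frac{- \frac{51}{7} + V}{2 V}$ ($z{\left(V \right)} = -2 + \frac{V - \frac{51}{7}}{V + V} = -2 + \frac{- \frac{51}{7} + V}{2 V}$)
$\sqrt{W + z{\left(3 \right)}} = \sqrt{119 + \frac{3 \left(-17 - 21\right)}{14 \cdot 3}} = \sqrt{119 + \frac{3}{14} \cdot \frac{1}{3} \left(-17 - 21\right)} = \sqrt{119 + \frac{3}{14} \cdot \frac{1}{3} \left(-38\right)} = \sqrt{119 - \frac{19}{7}} = \sqrt{\frac{814}{7}} = \frac{\sqrt{5698}}{7}$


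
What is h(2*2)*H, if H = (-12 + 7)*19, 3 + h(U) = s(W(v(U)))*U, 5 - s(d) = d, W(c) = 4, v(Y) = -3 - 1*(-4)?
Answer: -95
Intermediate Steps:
v(Y) = 1 (v(Y) = -3 + 4 = 1)
s(d) = 5 - d
h(U) = -3 + U (h(U) = -3 + (5 - 1*4)*U = -3 + (5 - 4)*U = -3 + 1*U = -3 + U)
H = -95 (H = -5*19 = -95)
h(2*2)*H = (-3 + 2*2)*(-95) = (-3 + 4)*(-95) = 1*(-95) = -95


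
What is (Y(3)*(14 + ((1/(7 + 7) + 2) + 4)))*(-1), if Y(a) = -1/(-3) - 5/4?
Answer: 3091/168 ≈ 18.399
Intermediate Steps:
Y(a) = -11/12 (Y(a) = -1*(-1/3) - 5*1/4 = 1/3 - 5/4 = -11/12)
(Y(3)*(14 + ((1/(7 + 7) + 2) + 4)))*(-1) = -11*(14 + ((1/(7 + 7) + 2) + 4))/12*(-1) = -11*(14 + ((1/14 + 2) + 4))/12*(-1) = -11*(14 + (29/14 + 4))/12*(-1) = -11*(14 + 85/14)/12*(-1) = -11/12*281/14*(-1) = -3091/168*(-1) = 3091/168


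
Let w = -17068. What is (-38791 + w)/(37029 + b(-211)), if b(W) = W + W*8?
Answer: -55859/35130 ≈ -1.5901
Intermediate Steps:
b(W) = 9*W (b(W) = W + 8*W = 9*W)
(-38791 + w)/(37029 + b(-211)) = (-38791 - 17068)/(37029 + 9*(-211)) = -55859/(37029 - 1899) = -55859/35130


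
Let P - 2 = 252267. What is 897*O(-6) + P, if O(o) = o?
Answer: 246887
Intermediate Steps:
P = 252269 (P = 2 + 252267 = 252269)
897*O(-6) + P = 897*(-6) + 252269 = -5382 + 252269 = 246887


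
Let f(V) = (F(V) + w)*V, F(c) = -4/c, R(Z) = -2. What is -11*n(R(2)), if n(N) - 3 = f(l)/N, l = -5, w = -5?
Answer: 165/2 ≈ 82.500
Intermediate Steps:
f(V) = V*(-5 - 4/V) (f(V) = (-4/V - 5)*V = (-5 - 4/V)*V = V*(-5 - 4/V))
n(N) = 3 + 21/N (n(N) = 3 + (-4 - 5*(-5))/N = 3 + (-4 + 25)/N = 3 + 21/N)
-11*n(R(2)) = -11*(3 + 21/(-2)) = -11*(3 + 21*(-1/2)) = -11*(3 - 21/2) = -11*(-15/2) = 165/2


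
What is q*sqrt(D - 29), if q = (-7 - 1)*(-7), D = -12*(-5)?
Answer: 56*sqrt(31) ≈ 311.79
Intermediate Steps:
D = 60
q = 56 (q = -8*(-7) = 56)
q*sqrt(D - 29) = 56*sqrt(60 - 29) = 56*sqrt(31)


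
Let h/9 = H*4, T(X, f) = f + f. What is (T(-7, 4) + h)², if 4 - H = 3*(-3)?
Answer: 226576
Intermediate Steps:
H = 13 (H = 4 - 3*(-3) = 4 - 1*(-9) = 4 + 9 = 13)
T(X, f) = 2*f
h = 468 (h = 9*(13*4) = 9*52 = 468)
(T(-7, 4) + h)² = (2*4 + 468)² = (8 + 468)² = 476² = 226576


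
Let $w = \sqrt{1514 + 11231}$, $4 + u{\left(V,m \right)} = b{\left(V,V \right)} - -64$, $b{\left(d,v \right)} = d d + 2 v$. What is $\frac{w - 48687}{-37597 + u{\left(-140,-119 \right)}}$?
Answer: $\frac{48687}{18217} - \frac{\sqrt{12745}}{18217} \approx 2.6664$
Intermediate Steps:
$b{\left(d,v \right)} = d^{2} + 2 v$
$u{\left(V,m \right)} = 60 + V^{2} + 2 V$ ($u{\left(V,m \right)} = -4 - \left(-64 - V^{2} - 2 V\right) = -4 + \left(\left(V^{2} + 2 V\right) + 64\right) = -4 + \left(64 + V^{2} + 2 V\right) = 60 + V^{2} + 2 V$)
$w = \sqrt{12745} \approx 112.89$
$\frac{w - 48687}{-37597 + u{\left(-140,-119 \right)}} = \frac{\sqrt{12745} - 48687}{-37597 + \left(60 + \left(-140\right)^{2} + 2 \left(-140\right)\right)} = \frac{-48687 + \sqrt{12745}}{-37597 + \left(60 + 19600 - 280\right)} = \frac{-48687 + \sqrt{12745}}{-37597 + 19380} = \frac{-48687 + \sqrt{12745}}{-18217} = \left(-48687 + \sqrt{12745}\right) \left(- \frac{1}{18217}\right) = \frac{48687}{18217} - \frac{\sqrt{12745}}{18217}$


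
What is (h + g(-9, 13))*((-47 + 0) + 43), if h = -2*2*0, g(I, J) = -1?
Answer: 4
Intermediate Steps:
h = 0 (h = -4*0 = 0)
(h + g(-9, 13))*((-47 + 0) + 43) = (0 - 1)*((-47 + 0) + 43) = -(-47 + 43) = -1*(-4) = 4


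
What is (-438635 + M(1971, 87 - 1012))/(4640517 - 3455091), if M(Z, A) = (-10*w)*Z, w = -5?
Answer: -340085/1185426 ≈ -0.28689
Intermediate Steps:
M(Z, A) = 50*Z (M(Z, A) = (-10*(-5))*Z = 50*Z)
(-438635 + M(1971, 87 - 1012))/(4640517 - 3455091) = (-438635 + 50*1971)/(4640517 - 3455091) = (-438635 + 98550)/1185426 = -340085*1/1185426 = -340085/1185426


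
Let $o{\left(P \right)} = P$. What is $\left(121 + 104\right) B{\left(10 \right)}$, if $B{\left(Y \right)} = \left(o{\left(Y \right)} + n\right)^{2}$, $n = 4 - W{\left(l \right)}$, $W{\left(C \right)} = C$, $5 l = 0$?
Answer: $44100$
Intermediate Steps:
$l = 0$ ($l = \frac{1}{5} \cdot 0 = 0$)
$n = 4$ ($n = 4 - 0 = 4 + 0 = 4$)
$B{\left(Y \right)} = \left(4 + Y\right)^{2}$ ($B{\left(Y \right)} = \left(Y + 4\right)^{2} = \left(4 + Y\right)^{2}$)
$\left(121 + 104\right) B{\left(10 \right)} = \left(121 + 104\right) \left(4 + 10\right)^{2} = 225 \cdot 14^{2} = 225 \cdot 196 = 44100$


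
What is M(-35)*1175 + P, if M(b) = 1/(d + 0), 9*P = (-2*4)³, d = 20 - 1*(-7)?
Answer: -361/27 ≈ -13.370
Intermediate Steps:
d = 27 (d = 20 + 7 = 27)
P = -512/9 (P = (-2*4)³/9 = (⅑)*(-8)³ = (⅑)*(-512) = -512/9 ≈ -56.889)
M(b) = 1/27 (M(b) = 1/(27 + 0) = 1/27)
M(-35)*1175 + P = (1/27)*1175 - 512/9 = 1175/27 - 512/9 = -361/27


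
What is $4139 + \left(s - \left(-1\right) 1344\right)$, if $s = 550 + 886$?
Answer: $6919$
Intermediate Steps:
$s = 1436$
$4139 + \left(s - \left(-1\right) 1344\right) = 4139 + \left(1436 - \left(-1\right) 1344\right) = 4139 + \left(1436 - -1344\right) = 4139 + \left(1436 + 1344\right) = 4139 + 2780 = 6919$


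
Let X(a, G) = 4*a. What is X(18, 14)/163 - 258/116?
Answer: -16851/9454 ≈ -1.7824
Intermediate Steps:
X(18, 14)/163 - 258/116 = (4*18)/163 - 258/116 = 72*(1/163) - 258*1/116 = 72/163 - 129/58 = -16851/9454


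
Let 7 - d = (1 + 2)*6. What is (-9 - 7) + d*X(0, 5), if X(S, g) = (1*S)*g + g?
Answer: -71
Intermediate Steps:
d = -11 (d = 7 - (1 + 2)*6 = 7 - 3*6 = 7 - 1*18 = 7 - 18 = -11)
X(S, g) = g + S*g (X(S, g) = S*g + g = g + S*g)
(-9 - 7) + d*X(0, 5) = (-9 - 7) - 55*(1 + 0) = -16 - 55 = -71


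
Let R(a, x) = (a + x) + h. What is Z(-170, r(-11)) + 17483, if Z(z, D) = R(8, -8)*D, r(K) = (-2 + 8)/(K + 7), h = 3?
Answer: 34957/2 ≈ 17479.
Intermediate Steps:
R(a, x) = 3 + a + x (R(a, x) = (a + x) + 3 = 3 + a + x)
r(K) = 6/(7 + K)
Z(z, D) = 3*D (Z(z, D) = (3 + 8 - 8)*D = 3*D)
Z(-170, r(-11)) + 17483 = 3*(6/(7 - 11)) + 17483 = 3*(6/(-4)) + 17483 = 3*(6*(-1/4)) + 17483 = 3*(-3/2) + 17483 = -9/2 + 17483 = 34957/2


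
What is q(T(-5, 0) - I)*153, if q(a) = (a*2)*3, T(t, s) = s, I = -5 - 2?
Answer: 6426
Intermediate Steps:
I = -7
q(a) = 6*a (q(a) = (2*a)*3 = 6*a)
q(T(-5, 0) - I)*153 = (6*(0 - (-7)))*153 = (6*(0 - 1*(-7)))*153 = (6*(0 + 7))*153 = (6*7)*153 = 42*153 = 6426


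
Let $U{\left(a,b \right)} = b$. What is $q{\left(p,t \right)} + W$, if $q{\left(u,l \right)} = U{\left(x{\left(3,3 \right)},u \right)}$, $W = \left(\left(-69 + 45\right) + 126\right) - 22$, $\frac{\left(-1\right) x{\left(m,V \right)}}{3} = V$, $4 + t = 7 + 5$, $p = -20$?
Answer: $60$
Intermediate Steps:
$t = 8$ ($t = -4 + \left(7 + 5\right) = -4 + 12 = 8$)
$x{\left(m,V \right)} = - 3 V$
$W = 80$ ($W = \left(-24 + 126\right) - 22 = 102 - 22 = 80$)
$q{\left(u,l \right)} = u$
$q{\left(p,t \right)} + W = -20 + 80 = 60$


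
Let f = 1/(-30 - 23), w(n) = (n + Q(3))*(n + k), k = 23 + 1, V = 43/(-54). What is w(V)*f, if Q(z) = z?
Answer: -149107/154548 ≈ -0.96479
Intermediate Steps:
V = -43/54 (V = 43*(-1/54) = -43/54 ≈ -0.79630)
k = 24
w(n) = (3 + n)*(24 + n) (w(n) = (n + 3)*(n + 24) = (3 + n)*(24 + n))
f = -1/53 (f = 1/(-53) = -1/53 ≈ -0.018868)
w(V)*f = (72 + (-43/54)**2 + 27*(-43/54))*(-1/53) = (72 + 1849/2916 - 43/2)*(-1/53) = (149107/2916)*(-1/53) = -149107/154548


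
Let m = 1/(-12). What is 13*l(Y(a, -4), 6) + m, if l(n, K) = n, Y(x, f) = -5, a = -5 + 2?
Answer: -781/12 ≈ -65.083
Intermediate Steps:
a = -3
m = -1/12 ≈ -0.083333
13*l(Y(a, -4), 6) + m = 13*(-5) - 1/12 = -65 - 1/12 = -781/12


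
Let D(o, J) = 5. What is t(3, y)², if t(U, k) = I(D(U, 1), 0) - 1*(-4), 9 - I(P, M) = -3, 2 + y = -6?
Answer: 256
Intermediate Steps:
y = -8 (y = -2 - 6 = -8)
I(P, M) = 12 (I(P, M) = 9 - 1*(-3) = 9 + 3 = 12)
t(U, k) = 16 (t(U, k) = 12 - 1*(-4) = 12 + 4 = 16)
t(3, y)² = 16² = 256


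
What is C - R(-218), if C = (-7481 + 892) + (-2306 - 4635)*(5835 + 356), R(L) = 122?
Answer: -42978442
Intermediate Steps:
C = -42978320 (C = -6589 - 6941*6191 = -6589 - 42971731 = -42978320)
C - R(-218) = -42978320 - 1*122 = -42978320 - 122 = -42978442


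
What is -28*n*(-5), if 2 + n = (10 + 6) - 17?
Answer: -420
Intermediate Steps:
n = -3 (n = -2 + ((10 + 6) - 17) = -2 + (16 - 17) = -2 - 1 = -3)
-28*n*(-5) = -28*(-3)*(-5) = 84*(-5) = -420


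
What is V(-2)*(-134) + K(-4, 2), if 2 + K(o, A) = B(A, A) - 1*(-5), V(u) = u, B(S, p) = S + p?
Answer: 275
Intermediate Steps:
K(o, A) = 3 + 2*A (K(o, A) = -2 + ((A + A) - 1*(-5)) = -2 + (2*A + 5) = -2 + (5 + 2*A) = 3 + 2*A)
V(-2)*(-134) + K(-4, 2) = -2*(-134) + (3 + 2*2) = 268 + (3 + 4) = 268 + 7 = 275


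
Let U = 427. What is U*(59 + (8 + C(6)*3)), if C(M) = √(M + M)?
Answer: 28609 + 2562*√3 ≈ 33047.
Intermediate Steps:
C(M) = √2*√M (C(M) = √(2*M) = √2*√M)
U*(59 + (8 + C(6)*3)) = 427*(59 + (8 + (√2*√6)*3)) = 427*(59 + (8 + (2*√3)*3)) = 427*(59 + (8 + 6*√3)) = 427*(67 + 6*√3) = 28609 + 2562*√3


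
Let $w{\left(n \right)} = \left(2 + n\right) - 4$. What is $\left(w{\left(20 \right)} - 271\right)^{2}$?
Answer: $64009$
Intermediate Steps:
$w{\left(n \right)} = -2 + n$
$\left(w{\left(20 \right)} - 271\right)^{2} = \left(\left(-2 + 20\right) - 271\right)^{2} = \left(18 - 271\right)^{2} = \left(-253\right)^{2} = 64009$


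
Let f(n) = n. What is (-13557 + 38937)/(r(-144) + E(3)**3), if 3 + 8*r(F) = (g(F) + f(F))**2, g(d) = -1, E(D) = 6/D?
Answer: 101520/10543 ≈ 9.6291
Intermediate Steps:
r(F) = -3/8 + (-1 + F)**2/8
(-13557 + 38937)/(r(-144) + E(3)**3) = (-13557 + 38937)/((-3/8 + (-1 - 144)**2/8) + (6/3)**3) = 25380/((-3/8 + (1/8)*(-145)**2) + (6*(1/3))**3) = 25380/((-3/8 + (1/8)*21025) + 2**3) = 25380/((-3/8 + 21025/8) + 8) = 25380/(10511/4 + 8) = 25380/(10543/4) = 25380*(4/10543) = 101520/10543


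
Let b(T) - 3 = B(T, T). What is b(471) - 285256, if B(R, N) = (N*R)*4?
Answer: 602111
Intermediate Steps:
B(R, N) = 4*N*R
b(T) = 3 + 4*T² (b(T) = 3 + 4*T*T = 3 + 4*T²)
b(471) - 285256 = (3 + 4*471²) - 285256 = (3 + 4*221841) - 285256 = (3 + 887364) - 285256 = 887367 - 285256 = 602111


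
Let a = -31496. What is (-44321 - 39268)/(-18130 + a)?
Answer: 27863/16542 ≈ 1.6844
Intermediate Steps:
(-44321 - 39268)/(-18130 + a) = (-44321 - 39268)/(-18130 - 31496) = -83589/(-49626) = -83589*(-1/49626) = 27863/16542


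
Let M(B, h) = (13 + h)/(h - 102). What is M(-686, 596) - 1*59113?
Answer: -29201213/494 ≈ -59112.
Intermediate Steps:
M(B, h) = (13 + h)/(-102 + h)
M(-686, 596) - 1*59113 = (13 + 596)/(-102 + 596) - 1*59113 = 609/494 - 59113 = -29201213/494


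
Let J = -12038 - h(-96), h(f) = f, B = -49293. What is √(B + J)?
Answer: I*√61235 ≈ 247.46*I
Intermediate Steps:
J = -11942 (J = -12038 - 1*(-96) = -12038 + 96 = -11942)
√(B + J) = √(-49293 - 11942) = √(-61235) = I*√61235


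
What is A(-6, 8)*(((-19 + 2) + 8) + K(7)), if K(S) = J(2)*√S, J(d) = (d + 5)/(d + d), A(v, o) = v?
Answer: 54 - 21*√7/2 ≈ 26.220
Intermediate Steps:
J(d) = (5 + d)/(2*d) (J(d) = (5 + d)/((2*d)) = (5 + d)*(1/(2*d)) = (5 + d)/(2*d))
K(S) = 7*√S/4 (K(S) = ((½)*(5 + 2)/2)*√S = ((½)*(½)*7)*√S = 7*√S/4)
A(-6, 8)*(((-19 + 2) + 8) + K(7)) = -6*(((-19 + 2) + 8) + 7*√7/4) = -6*((-17 + 8) + 7*√7/4) = -6*(-9 + 7*√7/4) = 54 - 21*√7/2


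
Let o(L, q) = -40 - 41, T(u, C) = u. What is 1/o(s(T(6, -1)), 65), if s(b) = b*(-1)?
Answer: -1/81 ≈ -0.012346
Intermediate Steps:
s(b) = -b
o(L, q) = -81
1/o(s(T(6, -1)), 65) = 1/(-81) = -1/81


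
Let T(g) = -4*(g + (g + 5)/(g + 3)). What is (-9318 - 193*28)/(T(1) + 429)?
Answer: -14722/419 ≈ -35.136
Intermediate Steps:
T(g) = -4*g - 4*(5 + g)/(3 + g) (T(g) = -4*(g + (5 + g)/(3 + g)) = -4*g - 4*(5 + g)/(3 + g))
(-9318 - 193*28)/(T(1) + 429) = (-9318 - 193*28)/(4*(-5 - 1*1² - 4*1)/(3 + 1) + 429) = (-9318 - 5404)/(4*(-5 - 1*1 - 4)/4 + 429) = -14722/(4*(¼)*(-5 - 1 - 4) + 429) = -14722/(4*(¼)*(-10) + 429) = -14722/(-10 + 429) = -14722/419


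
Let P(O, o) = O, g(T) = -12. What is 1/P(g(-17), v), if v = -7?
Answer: -1/12 ≈ -0.083333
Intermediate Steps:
1/P(g(-17), v) = 1/(-12) = -1/12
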